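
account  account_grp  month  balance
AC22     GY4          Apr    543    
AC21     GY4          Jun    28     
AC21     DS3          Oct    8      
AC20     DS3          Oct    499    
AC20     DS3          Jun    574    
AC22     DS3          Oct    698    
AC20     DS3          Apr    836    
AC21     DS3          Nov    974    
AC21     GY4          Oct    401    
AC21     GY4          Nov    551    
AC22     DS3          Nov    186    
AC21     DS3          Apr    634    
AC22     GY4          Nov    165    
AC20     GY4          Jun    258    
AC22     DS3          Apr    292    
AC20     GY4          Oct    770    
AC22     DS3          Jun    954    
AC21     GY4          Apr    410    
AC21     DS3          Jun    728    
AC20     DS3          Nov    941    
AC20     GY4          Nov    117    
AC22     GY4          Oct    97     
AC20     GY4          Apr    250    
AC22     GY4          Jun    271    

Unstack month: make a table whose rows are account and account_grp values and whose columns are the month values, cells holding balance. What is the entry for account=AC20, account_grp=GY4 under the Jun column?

258

Wide layout: rows indexed by account and account_grp, columns are the 4 distinct month values (Apr, Jun, Oct, Nov).
Cell (account=AC20, account_grp=GY4, month=Jun) draws from the long row where account=AC20, account_grp=GY4 and month=Jun, which has balance=258.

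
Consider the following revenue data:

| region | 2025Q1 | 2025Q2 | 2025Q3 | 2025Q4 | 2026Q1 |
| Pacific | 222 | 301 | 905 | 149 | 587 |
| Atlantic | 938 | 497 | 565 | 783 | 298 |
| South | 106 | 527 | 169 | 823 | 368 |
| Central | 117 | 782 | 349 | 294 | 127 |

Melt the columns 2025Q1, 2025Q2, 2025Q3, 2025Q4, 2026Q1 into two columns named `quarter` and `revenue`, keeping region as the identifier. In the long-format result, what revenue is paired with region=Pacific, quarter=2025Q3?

905

Unpivoting turns each (region, wide-column) pair into one long row.
The wide cell at row Pacific, column 2025Q3 holds 905, so the long row (Pacific, 2025Q3) has revenue=905.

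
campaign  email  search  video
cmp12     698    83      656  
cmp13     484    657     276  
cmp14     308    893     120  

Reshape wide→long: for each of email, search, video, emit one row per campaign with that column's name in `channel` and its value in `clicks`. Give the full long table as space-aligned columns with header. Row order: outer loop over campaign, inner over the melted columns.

Each (campaign, column) pair becomes one row: 3 × 3 = 9 rows.
For example, (cmp12, email) → clicks=698.

campaign  channel  clicks
cmp12     email    698   
cmp12     search   83    
cmp12     video    656   
cmp13     email    484   
cmp13     search   657   
cmp13     video    276   
cmp14     email    308   
cmp14     search   893   
cmp14     video    120   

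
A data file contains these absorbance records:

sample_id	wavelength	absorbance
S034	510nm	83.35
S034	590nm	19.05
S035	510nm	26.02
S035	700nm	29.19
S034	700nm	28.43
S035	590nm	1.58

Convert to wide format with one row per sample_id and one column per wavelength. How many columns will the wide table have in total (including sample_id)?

4

1 column for sample_id plus 3 distinct wavelength values → 4 columns.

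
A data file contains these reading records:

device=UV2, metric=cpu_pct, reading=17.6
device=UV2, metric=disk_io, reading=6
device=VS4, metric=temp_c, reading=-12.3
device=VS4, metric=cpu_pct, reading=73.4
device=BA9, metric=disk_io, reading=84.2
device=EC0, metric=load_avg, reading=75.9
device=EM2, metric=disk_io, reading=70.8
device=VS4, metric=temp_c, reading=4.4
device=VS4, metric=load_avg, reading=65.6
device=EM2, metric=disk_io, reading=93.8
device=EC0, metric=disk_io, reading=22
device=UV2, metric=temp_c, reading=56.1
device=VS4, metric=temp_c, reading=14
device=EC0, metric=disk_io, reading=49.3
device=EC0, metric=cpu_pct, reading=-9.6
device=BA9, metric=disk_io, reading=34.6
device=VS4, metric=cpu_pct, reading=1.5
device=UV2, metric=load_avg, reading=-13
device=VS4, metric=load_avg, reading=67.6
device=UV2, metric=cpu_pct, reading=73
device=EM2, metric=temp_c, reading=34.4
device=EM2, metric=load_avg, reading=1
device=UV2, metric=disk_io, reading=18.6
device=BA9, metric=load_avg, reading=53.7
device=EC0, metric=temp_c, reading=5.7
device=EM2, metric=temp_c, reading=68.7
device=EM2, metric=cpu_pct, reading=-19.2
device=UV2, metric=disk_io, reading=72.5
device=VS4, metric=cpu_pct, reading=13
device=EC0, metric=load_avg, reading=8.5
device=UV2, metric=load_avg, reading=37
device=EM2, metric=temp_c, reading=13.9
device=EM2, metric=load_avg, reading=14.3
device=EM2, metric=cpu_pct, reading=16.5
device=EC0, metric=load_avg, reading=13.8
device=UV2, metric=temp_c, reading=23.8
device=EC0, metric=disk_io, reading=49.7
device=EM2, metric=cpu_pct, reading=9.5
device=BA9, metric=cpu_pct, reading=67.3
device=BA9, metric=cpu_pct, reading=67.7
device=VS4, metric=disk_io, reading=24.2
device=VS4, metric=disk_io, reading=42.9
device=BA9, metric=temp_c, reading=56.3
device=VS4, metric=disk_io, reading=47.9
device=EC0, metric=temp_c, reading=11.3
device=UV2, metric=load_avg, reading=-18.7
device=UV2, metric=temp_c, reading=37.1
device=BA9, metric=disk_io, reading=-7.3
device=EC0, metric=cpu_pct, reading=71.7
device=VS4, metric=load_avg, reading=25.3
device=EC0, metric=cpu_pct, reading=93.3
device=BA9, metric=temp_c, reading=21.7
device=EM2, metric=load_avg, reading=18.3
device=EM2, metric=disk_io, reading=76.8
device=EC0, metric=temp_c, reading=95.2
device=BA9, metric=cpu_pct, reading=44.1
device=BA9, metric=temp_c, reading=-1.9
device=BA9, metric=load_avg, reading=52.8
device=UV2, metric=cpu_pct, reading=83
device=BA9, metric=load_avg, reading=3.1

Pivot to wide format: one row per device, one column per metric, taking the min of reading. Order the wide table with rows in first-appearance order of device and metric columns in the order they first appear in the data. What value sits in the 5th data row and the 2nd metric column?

70.8

With rows in first-appearance order of device, row 5 is device=EM2. metric columns in first-appearance order: cpu_pct, disk_io, temp_c, load_avg; column 2 is disk_io.
Long rows with device=EM2, metric=disk_io: min(70.8, 93.8, 76.8) = 70.8.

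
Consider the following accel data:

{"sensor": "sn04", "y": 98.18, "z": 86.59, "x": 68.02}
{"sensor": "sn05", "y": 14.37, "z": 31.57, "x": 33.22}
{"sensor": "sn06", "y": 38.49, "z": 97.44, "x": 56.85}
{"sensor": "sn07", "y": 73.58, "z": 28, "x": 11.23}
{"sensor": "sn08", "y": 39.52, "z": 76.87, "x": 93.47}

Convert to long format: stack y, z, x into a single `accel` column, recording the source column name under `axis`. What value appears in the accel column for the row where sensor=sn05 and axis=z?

31.57

Unpivoting turns each (sensor, wide-column) pair into one long row.
The wide cell at row sn05, column z holds 31.57, so the long row (sn05, z) has accel=31.57.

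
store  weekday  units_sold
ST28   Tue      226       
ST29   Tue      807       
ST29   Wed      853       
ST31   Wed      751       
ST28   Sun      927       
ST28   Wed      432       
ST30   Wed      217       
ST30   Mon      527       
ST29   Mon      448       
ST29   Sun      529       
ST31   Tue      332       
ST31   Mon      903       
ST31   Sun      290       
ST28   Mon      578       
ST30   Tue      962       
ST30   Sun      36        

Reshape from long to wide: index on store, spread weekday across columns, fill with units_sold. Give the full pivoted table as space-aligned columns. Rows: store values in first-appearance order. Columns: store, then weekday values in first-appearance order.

store  Tue  Wed  Sun  Mon
ST28   226  432  927  578
ST29   807  853  529  448
ST31   332  751  290  903
ST30   962  217  36   527

Columns: store plus the 4 distinct weekday values (Tue, Wed, Sun, Mon).
For example, row ST28 column Tue takes units_sold=226 from the long row (ST28, Tue).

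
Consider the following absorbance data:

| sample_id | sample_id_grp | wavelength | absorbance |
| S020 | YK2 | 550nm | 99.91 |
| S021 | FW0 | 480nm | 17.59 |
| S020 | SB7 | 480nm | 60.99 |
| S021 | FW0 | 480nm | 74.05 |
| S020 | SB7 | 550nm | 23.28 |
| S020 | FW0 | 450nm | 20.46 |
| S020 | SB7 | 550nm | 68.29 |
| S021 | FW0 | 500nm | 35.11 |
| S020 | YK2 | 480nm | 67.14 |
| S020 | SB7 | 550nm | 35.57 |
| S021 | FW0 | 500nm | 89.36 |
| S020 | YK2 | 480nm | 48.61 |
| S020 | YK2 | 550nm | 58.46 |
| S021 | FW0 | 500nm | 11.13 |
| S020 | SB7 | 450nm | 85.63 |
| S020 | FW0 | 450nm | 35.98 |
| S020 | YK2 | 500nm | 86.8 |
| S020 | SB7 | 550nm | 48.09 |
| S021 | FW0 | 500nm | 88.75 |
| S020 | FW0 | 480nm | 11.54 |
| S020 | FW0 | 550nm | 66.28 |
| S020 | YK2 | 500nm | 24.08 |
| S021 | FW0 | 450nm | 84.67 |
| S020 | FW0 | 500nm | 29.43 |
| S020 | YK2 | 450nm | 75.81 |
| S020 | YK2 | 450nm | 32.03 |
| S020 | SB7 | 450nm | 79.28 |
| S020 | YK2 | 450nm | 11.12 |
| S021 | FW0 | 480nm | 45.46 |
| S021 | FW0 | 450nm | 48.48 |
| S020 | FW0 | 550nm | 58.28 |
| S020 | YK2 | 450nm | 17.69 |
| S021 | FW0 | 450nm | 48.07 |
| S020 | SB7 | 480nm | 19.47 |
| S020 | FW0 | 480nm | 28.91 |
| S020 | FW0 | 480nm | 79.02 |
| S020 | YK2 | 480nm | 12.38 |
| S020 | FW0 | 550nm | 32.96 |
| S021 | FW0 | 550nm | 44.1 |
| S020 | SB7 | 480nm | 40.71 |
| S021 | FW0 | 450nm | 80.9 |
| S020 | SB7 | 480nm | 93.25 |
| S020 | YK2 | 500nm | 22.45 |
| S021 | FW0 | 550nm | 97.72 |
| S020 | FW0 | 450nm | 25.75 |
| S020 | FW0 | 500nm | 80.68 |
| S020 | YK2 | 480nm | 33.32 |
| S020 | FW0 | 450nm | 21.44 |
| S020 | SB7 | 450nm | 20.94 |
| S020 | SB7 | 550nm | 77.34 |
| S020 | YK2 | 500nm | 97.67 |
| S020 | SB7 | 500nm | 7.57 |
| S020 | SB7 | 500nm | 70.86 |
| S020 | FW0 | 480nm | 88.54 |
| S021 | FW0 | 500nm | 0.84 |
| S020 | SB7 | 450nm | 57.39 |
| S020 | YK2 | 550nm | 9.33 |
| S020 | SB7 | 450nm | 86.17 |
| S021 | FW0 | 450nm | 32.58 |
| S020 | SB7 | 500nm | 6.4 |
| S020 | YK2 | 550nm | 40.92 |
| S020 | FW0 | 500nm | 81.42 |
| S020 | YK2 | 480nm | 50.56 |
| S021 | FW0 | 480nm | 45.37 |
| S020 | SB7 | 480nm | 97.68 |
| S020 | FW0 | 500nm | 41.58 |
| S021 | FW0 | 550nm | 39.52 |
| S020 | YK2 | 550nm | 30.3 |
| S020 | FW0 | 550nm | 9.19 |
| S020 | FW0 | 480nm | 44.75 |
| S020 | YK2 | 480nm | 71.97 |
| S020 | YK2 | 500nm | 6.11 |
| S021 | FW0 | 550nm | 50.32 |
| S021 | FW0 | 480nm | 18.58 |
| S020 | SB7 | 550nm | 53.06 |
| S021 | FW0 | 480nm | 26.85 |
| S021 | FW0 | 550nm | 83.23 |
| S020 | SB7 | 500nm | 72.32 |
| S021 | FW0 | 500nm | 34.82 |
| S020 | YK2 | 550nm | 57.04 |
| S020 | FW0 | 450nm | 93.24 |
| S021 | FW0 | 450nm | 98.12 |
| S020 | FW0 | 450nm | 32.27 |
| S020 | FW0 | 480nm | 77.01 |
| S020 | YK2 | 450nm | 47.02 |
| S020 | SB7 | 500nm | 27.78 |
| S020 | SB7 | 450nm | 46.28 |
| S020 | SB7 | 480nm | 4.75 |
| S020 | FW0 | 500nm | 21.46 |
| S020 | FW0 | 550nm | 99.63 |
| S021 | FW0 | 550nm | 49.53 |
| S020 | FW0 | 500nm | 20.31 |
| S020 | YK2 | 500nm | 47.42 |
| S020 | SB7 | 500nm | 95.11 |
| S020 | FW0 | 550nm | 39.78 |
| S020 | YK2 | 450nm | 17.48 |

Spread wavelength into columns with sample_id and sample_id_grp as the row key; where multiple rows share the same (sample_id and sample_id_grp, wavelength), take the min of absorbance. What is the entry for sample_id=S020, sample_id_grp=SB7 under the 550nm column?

23.28

Rows with sample_id=S020, sample_id_grp=SB7 and wavelength=550nm: absorbance values are 23.28, 68.29, 35.57, 48.09, 77.34, 53.06.
min(23.28, 68.29, 35.57, 48.09, 77.34, 53.06) = 23.28.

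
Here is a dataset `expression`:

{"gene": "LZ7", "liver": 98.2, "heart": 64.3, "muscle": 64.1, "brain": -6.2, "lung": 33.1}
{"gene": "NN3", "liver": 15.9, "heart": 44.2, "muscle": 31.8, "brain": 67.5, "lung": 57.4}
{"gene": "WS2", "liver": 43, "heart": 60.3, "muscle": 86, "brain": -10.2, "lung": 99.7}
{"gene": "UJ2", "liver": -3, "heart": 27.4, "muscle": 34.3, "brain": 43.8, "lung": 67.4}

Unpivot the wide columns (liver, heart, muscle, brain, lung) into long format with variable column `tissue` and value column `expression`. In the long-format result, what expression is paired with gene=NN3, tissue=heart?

44.2

Unpivoting turns each (gene, wide-column) pair into one long row.
The wide cell at row NN3, column heart holds 44.2, so the long row (NN3, heart) has expression=44.2.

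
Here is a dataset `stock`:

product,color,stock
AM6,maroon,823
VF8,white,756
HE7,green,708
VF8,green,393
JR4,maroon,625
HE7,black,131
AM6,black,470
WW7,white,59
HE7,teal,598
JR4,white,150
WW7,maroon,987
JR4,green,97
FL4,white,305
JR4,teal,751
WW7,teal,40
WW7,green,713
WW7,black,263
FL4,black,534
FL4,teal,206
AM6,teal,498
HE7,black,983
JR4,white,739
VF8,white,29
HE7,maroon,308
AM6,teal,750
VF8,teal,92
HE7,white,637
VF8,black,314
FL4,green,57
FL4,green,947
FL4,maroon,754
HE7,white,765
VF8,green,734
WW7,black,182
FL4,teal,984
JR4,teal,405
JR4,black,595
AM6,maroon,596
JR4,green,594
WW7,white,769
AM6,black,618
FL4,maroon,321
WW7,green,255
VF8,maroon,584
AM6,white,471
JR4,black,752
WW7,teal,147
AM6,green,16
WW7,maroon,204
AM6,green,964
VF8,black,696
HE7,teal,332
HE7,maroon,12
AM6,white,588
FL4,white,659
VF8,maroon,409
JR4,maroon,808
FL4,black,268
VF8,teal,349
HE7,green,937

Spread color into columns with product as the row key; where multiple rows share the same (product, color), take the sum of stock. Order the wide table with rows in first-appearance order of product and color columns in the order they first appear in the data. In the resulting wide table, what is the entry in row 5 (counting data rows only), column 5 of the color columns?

187

With rows in first-appearance order of product, row 5 is product=WW7. color columns in first-appearance order: maroon, white, green, black, teal; column 5 is teal.
Long rows with product=WW7, color=teal: 40 + 147 = 187.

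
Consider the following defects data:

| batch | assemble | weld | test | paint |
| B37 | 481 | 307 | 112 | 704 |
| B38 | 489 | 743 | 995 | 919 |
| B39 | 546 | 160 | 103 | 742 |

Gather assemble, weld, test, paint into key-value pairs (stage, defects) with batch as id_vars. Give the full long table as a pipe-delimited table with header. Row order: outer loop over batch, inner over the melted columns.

Each (batch, column) pair becomes one row: 3 × 4 = 12 rows.
For example, (B37, assemble) → defects=481.

| batch | stage | defects |
| B37 | assemble | 481 |
| B37 | weld | 307 |
| B37 | test | 112 |
| B37 | paint | 704 |
| B38 | assemble | 489 |
| B38 | weld | 743 |
| B38 | test | 995 |
| B38 | paint | 919 |
| B39 | assemble | 546 |
| B39 | weld | 160 |
| B39 | test | 103 |
| B39 | paint | 742 |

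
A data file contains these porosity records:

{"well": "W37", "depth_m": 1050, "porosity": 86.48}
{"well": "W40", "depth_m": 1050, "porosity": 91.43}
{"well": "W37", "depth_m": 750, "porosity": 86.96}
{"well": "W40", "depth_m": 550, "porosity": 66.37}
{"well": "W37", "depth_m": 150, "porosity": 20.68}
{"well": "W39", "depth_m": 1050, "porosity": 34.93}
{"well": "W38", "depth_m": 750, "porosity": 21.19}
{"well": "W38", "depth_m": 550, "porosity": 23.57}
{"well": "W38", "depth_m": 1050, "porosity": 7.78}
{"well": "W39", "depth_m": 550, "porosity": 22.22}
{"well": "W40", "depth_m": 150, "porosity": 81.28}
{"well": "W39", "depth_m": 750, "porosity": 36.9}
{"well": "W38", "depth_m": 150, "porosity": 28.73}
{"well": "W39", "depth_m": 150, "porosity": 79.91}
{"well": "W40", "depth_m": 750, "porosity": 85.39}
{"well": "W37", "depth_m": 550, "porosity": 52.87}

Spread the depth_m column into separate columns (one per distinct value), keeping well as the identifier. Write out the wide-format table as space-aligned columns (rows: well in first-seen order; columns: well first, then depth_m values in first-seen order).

Columns: well plus the 4 distinct depth_m values (1050, 750, 550, 150).
For example, row W37 column 1050 takes porosity=86.48 from the long row (W37, 1050).

well  1050   750    550    150  
W37   86.48  86.96  52.87  20.68
W40   91.43  85.39  66.37  81.28
W39   34.93  36.9   22.22  79.91
W38   7.78   21.19  23.57  28.73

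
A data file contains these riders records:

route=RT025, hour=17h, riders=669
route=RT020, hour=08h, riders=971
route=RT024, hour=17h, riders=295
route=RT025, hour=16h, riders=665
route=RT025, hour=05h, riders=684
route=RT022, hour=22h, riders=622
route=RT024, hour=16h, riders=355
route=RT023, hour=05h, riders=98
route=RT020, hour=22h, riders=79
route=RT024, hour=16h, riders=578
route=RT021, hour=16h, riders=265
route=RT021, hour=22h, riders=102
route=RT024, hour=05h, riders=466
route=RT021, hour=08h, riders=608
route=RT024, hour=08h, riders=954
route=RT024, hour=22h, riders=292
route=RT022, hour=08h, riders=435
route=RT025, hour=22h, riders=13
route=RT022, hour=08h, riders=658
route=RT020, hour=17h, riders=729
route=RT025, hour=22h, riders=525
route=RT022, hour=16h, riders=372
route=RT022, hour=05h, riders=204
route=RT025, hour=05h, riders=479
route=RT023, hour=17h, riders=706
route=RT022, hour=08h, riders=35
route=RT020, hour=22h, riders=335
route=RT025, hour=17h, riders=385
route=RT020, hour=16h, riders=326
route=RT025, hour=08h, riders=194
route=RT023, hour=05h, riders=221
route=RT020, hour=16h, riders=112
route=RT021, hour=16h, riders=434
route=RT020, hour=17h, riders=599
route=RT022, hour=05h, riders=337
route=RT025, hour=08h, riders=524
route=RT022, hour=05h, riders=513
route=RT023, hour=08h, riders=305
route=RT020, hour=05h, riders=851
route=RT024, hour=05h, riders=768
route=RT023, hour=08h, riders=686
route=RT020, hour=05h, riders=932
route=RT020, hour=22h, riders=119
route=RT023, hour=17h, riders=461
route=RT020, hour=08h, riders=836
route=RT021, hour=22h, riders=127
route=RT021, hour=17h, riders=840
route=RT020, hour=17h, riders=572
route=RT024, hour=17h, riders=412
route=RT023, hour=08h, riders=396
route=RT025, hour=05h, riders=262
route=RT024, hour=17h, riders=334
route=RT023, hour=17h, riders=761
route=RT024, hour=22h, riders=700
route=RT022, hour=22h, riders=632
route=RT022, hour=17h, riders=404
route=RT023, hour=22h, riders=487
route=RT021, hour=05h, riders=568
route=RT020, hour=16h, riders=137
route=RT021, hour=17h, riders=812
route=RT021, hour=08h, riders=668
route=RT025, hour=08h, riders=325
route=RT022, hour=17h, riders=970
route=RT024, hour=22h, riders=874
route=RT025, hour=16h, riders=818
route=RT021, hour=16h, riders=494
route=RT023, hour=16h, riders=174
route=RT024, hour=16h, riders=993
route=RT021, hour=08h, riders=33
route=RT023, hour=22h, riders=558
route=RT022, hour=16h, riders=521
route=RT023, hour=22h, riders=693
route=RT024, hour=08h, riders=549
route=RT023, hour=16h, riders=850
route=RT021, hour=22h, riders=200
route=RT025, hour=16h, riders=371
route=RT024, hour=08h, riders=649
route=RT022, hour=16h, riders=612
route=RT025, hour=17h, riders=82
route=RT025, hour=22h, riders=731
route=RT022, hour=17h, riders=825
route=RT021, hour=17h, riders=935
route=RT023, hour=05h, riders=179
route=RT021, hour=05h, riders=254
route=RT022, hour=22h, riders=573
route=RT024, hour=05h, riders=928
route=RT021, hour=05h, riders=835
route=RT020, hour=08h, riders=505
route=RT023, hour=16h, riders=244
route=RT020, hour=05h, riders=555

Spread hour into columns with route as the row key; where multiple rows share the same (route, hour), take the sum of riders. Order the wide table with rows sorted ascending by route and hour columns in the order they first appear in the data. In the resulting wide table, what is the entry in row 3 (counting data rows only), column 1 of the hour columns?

With rows sorted ascending by route, row 3 is route=RT022. hour columns in first-appearance order: 17h, 08h, 16h, 05h, 22h; column 1 is 17h.
Long rows with route=RT022, hour=17h: 404 + 970 + 825 = 2199.

2199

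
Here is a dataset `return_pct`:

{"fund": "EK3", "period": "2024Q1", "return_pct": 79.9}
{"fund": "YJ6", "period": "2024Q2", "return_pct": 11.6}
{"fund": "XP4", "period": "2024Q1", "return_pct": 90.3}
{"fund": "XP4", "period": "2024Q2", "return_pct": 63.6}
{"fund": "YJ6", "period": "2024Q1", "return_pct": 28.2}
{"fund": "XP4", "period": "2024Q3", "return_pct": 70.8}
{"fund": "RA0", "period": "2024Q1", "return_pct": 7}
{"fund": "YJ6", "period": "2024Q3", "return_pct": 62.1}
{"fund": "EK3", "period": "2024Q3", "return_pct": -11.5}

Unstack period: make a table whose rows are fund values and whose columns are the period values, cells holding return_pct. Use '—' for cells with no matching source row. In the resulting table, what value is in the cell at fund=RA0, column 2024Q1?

7

The long row with fund=RA0, period=2024Q1 has return_pct=7.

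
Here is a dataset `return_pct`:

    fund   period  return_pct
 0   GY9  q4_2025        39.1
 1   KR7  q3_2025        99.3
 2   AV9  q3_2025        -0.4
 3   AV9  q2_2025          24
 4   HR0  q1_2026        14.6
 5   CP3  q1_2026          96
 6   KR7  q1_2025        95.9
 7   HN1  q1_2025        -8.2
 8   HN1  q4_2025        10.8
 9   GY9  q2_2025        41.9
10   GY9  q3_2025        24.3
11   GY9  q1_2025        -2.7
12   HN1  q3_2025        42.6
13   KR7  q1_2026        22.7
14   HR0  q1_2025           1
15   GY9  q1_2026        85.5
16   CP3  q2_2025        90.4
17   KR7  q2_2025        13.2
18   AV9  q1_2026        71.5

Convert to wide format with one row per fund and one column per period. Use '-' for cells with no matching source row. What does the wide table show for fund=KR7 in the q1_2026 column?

The long row with fund=KR7, period=q1_2026 has return_pct=22.7.

22.7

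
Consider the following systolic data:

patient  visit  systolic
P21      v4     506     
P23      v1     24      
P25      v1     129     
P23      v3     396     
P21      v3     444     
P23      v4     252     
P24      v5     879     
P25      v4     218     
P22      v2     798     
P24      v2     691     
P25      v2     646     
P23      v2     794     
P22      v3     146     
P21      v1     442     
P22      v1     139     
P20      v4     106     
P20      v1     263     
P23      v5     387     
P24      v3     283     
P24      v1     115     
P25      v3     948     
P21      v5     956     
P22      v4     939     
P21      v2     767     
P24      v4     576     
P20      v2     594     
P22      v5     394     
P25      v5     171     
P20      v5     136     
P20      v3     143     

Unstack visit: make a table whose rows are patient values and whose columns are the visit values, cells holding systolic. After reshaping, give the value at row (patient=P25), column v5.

171

Wide layout: rows indexed by patient, columns are the 5 distinct visit values (v4, v1, v3, v5, v2).
Cell (patient=P25, visit=v5) draws from the long row where patient=P25 and visit=v5, which has systolic=171.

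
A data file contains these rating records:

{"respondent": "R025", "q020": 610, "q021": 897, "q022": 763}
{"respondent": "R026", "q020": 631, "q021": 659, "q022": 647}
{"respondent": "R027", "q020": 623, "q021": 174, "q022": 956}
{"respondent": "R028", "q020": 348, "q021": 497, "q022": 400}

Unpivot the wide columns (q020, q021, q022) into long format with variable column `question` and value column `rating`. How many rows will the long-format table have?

4 respondent values × 3 melted columns = 12 rows.

12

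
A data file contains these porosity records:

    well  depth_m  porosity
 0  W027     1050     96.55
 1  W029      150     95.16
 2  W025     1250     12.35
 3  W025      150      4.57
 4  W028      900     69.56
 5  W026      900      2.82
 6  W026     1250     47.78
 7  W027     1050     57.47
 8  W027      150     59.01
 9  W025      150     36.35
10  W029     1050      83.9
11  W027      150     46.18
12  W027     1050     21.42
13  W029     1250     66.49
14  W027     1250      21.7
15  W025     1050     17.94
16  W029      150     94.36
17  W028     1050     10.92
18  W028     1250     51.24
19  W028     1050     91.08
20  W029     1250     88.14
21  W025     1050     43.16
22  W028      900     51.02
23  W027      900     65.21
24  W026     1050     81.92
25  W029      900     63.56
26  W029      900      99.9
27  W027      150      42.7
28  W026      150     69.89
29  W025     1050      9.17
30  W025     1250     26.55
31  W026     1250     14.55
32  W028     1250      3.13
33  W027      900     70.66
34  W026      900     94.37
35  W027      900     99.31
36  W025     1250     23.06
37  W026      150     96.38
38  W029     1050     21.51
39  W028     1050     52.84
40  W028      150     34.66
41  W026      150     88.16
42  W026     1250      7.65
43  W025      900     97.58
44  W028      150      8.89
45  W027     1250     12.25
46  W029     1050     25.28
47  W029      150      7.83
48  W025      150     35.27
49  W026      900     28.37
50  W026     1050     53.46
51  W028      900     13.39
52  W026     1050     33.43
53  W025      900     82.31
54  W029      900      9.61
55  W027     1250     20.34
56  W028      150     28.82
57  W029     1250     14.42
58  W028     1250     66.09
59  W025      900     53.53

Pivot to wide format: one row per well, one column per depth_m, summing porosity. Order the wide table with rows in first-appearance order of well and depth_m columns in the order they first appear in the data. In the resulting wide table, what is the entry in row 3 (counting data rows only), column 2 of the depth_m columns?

76.19

With rows in first-appearance order of well, row 3 is well=W025. depth_m columns in first-appearance order: 1050, 150, 1250, 900; column 2 is 150.
Long rows with well=W025, depth_m=150: 4.57 + 36.35 + 35.27 = 76.19.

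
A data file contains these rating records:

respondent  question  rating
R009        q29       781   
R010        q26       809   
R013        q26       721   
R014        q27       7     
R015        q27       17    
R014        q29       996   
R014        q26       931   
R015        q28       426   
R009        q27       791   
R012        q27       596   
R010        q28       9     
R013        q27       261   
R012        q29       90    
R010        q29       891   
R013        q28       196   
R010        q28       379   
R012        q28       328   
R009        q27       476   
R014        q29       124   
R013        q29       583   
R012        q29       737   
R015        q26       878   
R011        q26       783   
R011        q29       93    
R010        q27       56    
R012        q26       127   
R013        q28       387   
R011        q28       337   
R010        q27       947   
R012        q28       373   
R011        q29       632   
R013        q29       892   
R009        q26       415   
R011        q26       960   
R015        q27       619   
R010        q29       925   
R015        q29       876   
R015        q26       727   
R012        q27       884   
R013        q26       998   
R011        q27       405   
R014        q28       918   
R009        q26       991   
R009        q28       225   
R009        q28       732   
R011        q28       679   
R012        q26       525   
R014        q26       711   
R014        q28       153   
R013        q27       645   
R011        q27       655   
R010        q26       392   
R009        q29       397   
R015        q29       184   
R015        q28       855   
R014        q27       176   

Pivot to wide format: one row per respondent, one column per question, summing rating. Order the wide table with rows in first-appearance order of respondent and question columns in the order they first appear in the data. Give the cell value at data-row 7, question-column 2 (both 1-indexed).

1743

With rows in first-appearance order of respondent, row 7 is respondent=R011. question columns in first-appearance order: q29, q26, q27, q28; column 2 is q26.
Long rows with respondent=R011, question=q26: 783 + 960 = 1743.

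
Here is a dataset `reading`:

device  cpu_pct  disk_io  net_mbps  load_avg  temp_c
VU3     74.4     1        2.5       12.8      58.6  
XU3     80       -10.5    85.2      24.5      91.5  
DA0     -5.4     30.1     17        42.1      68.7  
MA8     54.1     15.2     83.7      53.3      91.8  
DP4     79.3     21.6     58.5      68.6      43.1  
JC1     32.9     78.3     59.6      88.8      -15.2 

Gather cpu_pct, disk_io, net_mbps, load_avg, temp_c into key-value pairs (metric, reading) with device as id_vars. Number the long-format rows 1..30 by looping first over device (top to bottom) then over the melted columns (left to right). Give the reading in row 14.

42.1

30 rows total (6 × 5). Row 14: index ⌊(14-1)/5⌋ = 2 into device → DA0; (14-1) mod 5 = 3 into the melted columns → load_avg.
So row 14 is (DA0, load_avg, 42.1); reading = 42.1.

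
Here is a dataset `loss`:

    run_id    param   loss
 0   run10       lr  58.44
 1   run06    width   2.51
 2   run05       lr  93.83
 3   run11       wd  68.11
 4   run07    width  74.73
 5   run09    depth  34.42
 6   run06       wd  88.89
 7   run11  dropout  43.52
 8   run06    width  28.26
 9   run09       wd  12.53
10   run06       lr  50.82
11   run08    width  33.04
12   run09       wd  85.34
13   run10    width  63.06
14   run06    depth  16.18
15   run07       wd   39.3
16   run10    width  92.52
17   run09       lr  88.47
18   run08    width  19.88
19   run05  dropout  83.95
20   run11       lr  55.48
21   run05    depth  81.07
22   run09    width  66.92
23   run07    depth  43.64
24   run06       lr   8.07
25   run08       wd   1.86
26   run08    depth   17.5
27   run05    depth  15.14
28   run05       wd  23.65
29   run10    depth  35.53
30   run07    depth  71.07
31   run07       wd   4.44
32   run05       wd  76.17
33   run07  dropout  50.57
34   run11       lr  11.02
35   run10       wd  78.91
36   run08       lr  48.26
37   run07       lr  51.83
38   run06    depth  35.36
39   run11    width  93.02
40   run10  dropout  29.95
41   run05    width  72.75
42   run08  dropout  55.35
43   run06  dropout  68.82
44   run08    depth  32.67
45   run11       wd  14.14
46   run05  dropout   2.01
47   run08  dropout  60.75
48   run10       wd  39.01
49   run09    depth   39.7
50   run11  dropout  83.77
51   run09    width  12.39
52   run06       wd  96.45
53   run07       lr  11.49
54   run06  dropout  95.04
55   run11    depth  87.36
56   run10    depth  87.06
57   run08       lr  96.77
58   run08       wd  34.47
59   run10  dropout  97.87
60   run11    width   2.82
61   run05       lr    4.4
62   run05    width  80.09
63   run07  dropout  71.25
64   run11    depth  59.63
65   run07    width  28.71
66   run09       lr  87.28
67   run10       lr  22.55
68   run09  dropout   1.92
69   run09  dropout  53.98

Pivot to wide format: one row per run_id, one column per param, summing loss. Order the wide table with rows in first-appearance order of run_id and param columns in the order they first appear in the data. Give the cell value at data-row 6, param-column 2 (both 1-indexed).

With rows in first-appearance order of run_id, row 6 is run_id=run09. param columns in first-appearance order: lr, width, wd, depth, dropout; column 2 is width.
Long rows with run_id=run09, param=width: 66.92 + 12.39 = 79.31.

79.31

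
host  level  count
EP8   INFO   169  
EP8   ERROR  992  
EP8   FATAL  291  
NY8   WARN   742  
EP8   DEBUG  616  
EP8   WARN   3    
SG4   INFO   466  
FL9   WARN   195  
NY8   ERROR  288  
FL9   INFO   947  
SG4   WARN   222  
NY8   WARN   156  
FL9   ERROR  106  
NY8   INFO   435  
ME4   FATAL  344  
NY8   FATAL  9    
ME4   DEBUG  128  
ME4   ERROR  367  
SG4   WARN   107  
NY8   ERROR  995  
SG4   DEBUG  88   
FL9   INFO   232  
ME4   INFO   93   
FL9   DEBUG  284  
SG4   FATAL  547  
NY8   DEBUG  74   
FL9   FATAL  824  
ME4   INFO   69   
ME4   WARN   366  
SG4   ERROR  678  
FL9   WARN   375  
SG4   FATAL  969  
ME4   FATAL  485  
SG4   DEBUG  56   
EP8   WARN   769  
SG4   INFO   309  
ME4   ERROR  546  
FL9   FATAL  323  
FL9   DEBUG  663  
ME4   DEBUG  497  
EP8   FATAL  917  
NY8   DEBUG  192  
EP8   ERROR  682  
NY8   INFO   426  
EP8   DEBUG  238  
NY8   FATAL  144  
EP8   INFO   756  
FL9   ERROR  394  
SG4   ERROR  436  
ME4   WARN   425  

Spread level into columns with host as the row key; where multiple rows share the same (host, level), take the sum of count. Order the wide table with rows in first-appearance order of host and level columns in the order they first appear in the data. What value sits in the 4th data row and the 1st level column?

1179

With rows in first-appearance order of host, row 4 is host=FL9. level columns in first-appearance order: INFO, ERROR, FATAL, WARN, DEBUG; column 1 is INFO.
Long rows with host=FL9, level=INFO: 947 + 232 = 1179.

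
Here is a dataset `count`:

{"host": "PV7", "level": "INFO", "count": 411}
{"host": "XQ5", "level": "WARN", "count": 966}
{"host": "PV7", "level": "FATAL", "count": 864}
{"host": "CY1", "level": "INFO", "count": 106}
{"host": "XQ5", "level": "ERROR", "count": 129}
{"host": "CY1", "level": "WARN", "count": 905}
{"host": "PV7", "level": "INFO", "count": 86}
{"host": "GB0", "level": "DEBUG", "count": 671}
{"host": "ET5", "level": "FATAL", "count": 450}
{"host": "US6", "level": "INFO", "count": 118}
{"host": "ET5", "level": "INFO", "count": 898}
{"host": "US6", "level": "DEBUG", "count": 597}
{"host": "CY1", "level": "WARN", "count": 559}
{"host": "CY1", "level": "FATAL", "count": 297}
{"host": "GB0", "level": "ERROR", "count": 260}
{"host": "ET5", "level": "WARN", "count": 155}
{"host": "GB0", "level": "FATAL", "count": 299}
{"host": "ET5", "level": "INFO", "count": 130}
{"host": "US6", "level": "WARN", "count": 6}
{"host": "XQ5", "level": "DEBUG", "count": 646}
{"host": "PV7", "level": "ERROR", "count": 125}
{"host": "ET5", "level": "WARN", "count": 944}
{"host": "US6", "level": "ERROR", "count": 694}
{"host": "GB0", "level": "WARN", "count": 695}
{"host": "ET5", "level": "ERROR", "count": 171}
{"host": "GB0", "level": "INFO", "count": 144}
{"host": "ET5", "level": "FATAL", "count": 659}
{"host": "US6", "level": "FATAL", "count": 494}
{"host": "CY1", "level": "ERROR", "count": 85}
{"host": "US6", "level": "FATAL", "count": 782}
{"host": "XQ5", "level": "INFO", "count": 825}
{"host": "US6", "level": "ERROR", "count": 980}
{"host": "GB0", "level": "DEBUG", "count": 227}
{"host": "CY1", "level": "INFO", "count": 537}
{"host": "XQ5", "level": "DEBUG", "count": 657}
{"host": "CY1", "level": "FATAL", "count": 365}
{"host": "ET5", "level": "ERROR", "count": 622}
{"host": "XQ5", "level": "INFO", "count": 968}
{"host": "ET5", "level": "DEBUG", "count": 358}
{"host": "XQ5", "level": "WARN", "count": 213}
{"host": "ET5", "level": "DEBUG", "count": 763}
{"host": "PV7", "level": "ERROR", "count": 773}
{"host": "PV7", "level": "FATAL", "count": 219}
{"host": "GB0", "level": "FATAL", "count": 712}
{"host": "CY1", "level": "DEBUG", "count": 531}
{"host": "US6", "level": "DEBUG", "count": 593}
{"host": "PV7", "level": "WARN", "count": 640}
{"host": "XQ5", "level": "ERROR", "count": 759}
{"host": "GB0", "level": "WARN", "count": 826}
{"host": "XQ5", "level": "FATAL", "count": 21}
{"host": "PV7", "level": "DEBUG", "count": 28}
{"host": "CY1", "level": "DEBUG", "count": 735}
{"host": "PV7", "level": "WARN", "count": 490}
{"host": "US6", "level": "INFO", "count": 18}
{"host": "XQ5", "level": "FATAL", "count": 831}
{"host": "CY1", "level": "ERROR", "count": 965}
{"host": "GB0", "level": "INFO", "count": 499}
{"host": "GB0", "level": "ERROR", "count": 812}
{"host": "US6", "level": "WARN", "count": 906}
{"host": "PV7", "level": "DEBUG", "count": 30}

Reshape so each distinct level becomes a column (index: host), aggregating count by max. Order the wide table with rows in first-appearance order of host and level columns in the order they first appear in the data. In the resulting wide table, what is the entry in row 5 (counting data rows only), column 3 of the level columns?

With rows in first-appearance order of host, row 5 is host=ET5. level columns in first-appearance order: INFO, WARN, FATAL, ERROR, DEBUG; column 3 is FATAL.
Long rows with host=ET5, level=FATAL: max(450, 659) = 659.

659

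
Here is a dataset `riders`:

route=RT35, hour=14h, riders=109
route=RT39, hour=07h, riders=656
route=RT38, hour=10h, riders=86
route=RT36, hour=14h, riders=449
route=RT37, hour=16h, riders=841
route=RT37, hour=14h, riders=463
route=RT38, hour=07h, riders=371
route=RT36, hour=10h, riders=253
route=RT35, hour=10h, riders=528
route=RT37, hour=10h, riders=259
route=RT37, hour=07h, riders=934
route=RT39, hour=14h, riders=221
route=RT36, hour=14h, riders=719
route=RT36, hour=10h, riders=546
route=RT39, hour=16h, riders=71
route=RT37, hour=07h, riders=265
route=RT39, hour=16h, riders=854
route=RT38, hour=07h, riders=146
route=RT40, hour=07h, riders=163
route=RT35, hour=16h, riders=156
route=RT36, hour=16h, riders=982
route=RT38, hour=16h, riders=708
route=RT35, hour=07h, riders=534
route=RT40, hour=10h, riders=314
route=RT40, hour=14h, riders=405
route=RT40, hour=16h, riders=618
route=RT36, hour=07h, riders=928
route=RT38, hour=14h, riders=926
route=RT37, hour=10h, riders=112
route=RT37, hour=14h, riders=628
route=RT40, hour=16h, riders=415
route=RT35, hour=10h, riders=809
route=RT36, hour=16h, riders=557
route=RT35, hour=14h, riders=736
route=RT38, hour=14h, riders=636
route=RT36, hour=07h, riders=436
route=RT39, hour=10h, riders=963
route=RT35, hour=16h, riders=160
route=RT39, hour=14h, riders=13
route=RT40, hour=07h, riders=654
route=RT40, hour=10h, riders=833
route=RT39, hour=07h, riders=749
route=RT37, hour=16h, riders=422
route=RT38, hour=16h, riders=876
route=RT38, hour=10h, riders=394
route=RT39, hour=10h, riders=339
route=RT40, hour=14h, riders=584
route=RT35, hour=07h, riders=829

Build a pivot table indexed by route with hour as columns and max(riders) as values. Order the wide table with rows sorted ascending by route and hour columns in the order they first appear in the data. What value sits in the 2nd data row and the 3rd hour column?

546

With rows sorted ascending by route, row 2 is route=RT36. hour columns in first-appearance order: 14h, 07h, 10h, 16h; column 3 is 10h.
Long rows with route=RT36, hour=10h: max(253, 546) = 546.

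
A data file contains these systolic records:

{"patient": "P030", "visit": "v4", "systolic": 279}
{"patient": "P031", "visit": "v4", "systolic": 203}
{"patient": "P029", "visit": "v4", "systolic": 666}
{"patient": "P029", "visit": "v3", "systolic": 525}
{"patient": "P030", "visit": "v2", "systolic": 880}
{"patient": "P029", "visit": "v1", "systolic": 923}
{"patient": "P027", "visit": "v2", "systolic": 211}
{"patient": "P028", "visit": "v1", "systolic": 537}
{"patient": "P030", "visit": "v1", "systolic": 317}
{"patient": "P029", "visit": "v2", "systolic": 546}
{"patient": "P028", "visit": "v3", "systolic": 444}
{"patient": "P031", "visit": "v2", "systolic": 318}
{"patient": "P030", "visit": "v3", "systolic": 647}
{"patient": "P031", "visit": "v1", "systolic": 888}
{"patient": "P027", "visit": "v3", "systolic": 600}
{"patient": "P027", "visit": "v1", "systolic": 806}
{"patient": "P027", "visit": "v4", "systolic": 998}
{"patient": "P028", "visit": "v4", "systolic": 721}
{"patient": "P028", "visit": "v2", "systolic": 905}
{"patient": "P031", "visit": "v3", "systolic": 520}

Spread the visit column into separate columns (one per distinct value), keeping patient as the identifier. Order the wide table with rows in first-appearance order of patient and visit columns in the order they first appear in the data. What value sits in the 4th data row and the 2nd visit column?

With rows in first-appearance order of patient, row 4 is patient=P027. visit columns in first-appearance order: v4, v3, v2, v1; column 2 is v3.
Long rows with patient=P027, visit=v3: systolic = 600.

600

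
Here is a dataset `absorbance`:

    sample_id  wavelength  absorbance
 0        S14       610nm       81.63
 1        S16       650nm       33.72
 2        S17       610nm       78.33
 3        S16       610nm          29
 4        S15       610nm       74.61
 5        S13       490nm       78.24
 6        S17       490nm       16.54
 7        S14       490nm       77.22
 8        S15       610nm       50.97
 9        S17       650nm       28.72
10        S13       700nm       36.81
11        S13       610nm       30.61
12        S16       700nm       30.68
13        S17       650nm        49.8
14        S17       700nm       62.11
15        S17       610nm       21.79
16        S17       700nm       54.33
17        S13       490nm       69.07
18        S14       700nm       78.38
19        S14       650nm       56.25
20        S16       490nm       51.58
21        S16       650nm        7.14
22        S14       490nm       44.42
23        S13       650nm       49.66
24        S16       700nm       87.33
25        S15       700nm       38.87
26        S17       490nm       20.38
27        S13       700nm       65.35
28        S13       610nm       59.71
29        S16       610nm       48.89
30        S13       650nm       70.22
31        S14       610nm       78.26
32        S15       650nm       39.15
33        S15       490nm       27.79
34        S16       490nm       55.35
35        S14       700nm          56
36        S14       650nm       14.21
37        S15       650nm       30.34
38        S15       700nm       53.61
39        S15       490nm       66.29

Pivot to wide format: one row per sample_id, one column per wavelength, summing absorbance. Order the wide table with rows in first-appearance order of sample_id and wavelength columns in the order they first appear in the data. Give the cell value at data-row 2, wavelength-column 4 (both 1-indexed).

With rows in first-appearance order of sample_id, row 2 is sample_id=S16. wavelength columns in first-appearance order: 610nm, 650nm, 490nm, 700nm; column 4 is 700nm.
Long rows with sample_id=S16, wavelength=700nm: 30.68 + 87.33 = 118.01.

118.01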